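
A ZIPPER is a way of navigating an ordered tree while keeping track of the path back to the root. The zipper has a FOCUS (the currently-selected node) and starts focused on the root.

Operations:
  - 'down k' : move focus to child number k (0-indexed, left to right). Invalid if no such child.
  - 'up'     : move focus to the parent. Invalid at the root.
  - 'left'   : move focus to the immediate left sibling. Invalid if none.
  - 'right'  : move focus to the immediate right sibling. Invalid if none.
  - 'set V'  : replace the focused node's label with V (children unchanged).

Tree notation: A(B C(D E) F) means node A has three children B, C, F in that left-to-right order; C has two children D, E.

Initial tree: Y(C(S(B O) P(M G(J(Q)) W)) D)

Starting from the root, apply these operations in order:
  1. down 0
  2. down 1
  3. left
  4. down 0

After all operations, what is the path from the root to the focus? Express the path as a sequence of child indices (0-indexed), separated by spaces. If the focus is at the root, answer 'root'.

Answer: 0 0 0

Derivation:
Step 1 (down 0): focus=C path=0 depth=1 children=['S', 'P'] left=[] right=['D'] parent=Y
Step 2 (down 1): focus=P path=0/1 depth=2 children=['M', 'G', 'W'] left=['S'] right=[] parent=C
Step 3 (left): focus=S path=0/0 depth=2 children=['B', 'O'] left=[] right=['P'] parent=C
Step 4 (down 0): focus=B path=0/0/0 depth=3 children=[] left=[] right=['O'] parent=S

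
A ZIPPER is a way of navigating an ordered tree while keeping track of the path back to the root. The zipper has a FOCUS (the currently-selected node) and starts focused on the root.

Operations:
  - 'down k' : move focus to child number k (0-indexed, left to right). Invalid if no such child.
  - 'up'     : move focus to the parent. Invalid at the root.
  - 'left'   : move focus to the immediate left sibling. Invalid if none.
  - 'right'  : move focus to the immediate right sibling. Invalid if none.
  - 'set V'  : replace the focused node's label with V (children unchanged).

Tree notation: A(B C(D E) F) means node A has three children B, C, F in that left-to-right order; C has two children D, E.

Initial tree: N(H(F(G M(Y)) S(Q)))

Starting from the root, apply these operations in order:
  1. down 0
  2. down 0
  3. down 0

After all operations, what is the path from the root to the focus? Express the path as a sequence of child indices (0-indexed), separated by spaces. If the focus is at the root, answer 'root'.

Answer: 0 0 0

Derivation:
Step 1 (down 0): focus=H path=0 depth=1 children=['F', 'S'] left=[] right=[] parent=N
Step 2 (down 0): focus=F path=0/0 depth=2 children=['G', 'M'] left=[] right=['S'] parent=H
Step 3 (down 0): focus=G path=0/0/0 depth=3 children=[] left=[] right=['M'] parent=F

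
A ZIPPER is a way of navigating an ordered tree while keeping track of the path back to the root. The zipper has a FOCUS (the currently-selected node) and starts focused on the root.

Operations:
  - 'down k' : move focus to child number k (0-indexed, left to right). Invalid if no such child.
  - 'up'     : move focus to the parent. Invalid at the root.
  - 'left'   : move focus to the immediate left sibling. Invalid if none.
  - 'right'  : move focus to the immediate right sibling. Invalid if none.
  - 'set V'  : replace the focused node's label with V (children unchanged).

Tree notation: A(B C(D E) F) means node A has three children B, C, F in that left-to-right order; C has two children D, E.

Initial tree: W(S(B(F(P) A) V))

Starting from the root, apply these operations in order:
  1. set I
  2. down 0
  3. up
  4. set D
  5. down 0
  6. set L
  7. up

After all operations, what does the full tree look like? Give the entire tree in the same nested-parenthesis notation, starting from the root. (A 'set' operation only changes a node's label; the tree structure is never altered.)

Answer: D(L(B(F(P) A) V))

Derivation:
Step 1 (set I): focus=I path=root depth=0 children=['S'] (at root)
Step 2 (down 0): focus=S path=0 depth=1 children=['B', 'V'] left=[] right=[] parent=I
Step 3 (up): focus=I path=root depth=0 children=['S'] (at root)
Step 4 (set D): focus=D path=root depth=0 children=['S'] (at root)
Step 5 (down 0): focus=S path=0 depth=1 children=['B', 'V'] left=[] right=[] parent=D
Step 6 (set L): focus=L path=0 depth=1 children=['B', 'V'] left=[] right=[] parent=D
Step 7 (up): focus=D path=root depth=0 children=['L'] (at root)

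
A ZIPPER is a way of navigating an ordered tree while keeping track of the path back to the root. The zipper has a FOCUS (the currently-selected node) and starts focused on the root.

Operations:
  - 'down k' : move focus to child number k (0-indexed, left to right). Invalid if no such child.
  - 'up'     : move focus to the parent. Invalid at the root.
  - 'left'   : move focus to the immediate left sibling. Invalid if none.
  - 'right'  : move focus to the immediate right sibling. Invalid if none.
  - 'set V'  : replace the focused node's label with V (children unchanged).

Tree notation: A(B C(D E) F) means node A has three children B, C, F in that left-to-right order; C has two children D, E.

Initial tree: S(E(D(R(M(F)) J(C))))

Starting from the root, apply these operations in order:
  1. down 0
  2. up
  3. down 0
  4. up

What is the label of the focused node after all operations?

Step 1 (down 0): focus=E path=0 depth=1 children=['D'] left=[] right=[] parent=S
Step 2 (up): focus=S path=root depth=0 children=['E'] (at root)
Step 3 (down 0): focus=E path=0 depth=1 children=['D'] left=[] right=[] parent=S
Step 4 (up): focus=S path=root depth=0 children=['E'] (at root)

Answer: S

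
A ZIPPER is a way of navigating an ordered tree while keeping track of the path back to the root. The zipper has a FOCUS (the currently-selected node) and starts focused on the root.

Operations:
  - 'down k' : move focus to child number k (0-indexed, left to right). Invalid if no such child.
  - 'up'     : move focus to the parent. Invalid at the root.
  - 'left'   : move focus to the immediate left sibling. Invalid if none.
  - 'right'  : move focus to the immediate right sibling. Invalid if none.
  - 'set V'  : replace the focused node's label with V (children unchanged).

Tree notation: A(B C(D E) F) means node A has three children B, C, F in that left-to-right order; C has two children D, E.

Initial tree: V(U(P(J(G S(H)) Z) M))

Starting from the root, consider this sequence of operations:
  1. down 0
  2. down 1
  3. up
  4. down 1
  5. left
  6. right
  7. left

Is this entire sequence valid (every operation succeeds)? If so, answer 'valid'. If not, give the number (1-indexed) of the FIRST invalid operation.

Answer: valid

Derivation:
Step 1 (down 0): focus=U path=0 depth=1 children=['P', 'M'] left=[] right=[] parent=V
Step 2 (down 1): focus=M path=0/1 depth=2 children=[] left=['P'] right=[] parent=U
Step 3 (up): focus=U path=0 depth=1 children=['P', 'M'] left=[] right=[] parent=V
Step 4 (down 1): focus=M path=0/1 depth=2 children=[] left=['P'] right=[] parent=U
Step 5 (left): focus=P path=0/0 depth=2 children=['J', 'Z'] left=[] right=['M'] parent=U
Step 6 (right): focus=M path=0/1 depth=2 children=[] left=['P'] right=[] parent=U
Step 7 (left): focus=P path=0/0 depth=2 children=['J', 'Z'] left=[] right=['M'] parent=U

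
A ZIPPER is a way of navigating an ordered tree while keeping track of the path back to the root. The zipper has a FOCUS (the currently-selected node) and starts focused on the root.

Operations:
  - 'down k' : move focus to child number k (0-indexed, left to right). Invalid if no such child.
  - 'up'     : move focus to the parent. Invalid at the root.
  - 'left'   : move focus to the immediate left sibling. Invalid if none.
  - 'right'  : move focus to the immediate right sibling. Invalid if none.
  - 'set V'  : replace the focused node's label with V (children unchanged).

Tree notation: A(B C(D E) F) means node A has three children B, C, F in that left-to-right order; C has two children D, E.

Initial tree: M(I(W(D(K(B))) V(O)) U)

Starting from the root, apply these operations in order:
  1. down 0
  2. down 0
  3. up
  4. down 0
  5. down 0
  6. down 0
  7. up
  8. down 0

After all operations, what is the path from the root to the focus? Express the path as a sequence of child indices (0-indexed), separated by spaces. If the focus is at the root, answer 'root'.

Answer: 0 0 0 0

Derivation:
Step 1 (down 0): focus=I path=0 depth=1 children=['W', 'V'] left=[] right=['U'] parent=M
Step 2 (down 0): focus=W path=0/0 depth=2 children=['D'] left=[] right=['V'] parent=I
Step 3 (up): focus=I path=0 depth=1 children=['W', 'V'] left=[] right=['U'] parent=M
Step 4 (down 0): focus=W path=0/0 depth=2 children=['D'] left=[] right=['V'] parent=I
Step 5 (down 0): focus=D path=0/0/0 depth=3 children=['K'] left=[] right=[] parent=W
Step 6 (down 0): focus=K path=0/0/0/0 depth=4 children=['B'] left=[] right=[] parent=D
Step 7 (up): focus=D path=0/0/0 depth=3 children=['K'] left=[] right=[] parent=W
Step 8 (down 0): focus=K path=0/0/0/0 depth=4 children=['B'] left=[] right=[] parent=D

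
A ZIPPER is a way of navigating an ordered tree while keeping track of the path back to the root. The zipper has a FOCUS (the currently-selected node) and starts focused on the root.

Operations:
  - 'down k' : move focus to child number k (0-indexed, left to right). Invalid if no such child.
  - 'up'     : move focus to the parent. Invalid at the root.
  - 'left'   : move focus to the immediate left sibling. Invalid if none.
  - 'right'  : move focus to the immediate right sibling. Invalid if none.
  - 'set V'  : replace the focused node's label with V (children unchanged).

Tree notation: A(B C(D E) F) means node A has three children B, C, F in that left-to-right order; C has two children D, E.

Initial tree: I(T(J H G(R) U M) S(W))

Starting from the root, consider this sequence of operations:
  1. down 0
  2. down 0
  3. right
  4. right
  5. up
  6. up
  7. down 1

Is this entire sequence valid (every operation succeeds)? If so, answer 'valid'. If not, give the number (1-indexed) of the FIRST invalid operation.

Step 1 (down 0): focus=T path=0 depth=1 children=['J', 'H', 'G', 'U', 'M'] left=[] right=['S'] parent=I
Step 2 (down 0): focus=J path=0/0 depth=2 children=[] left=[] right=['H', 'G', 'U', 'M'] parent=T
Step 3 (right): focus=H path=0/1 depth=2 children=[] left=['J'] right=['G', 'U', 'M'] parent=T
Step 4 (right): focus=G path=0/2 depth=2 children=['R'] left=['J', 'H'] right=['U', 'M'] parent=T
Step 5 (up): focus=T path=0 depth=1 children=['J', 'H', 'G', 'U', 'M'] left=[] right=['S'] parent=I
Step 6 (up): focus=I path=root depth=0 children=['T', 'S'] (at root)
Step 7 (down 1): focus=S path=1 depth=1 children=['W'] left=['T'] right=[] parent=I

Answer: valid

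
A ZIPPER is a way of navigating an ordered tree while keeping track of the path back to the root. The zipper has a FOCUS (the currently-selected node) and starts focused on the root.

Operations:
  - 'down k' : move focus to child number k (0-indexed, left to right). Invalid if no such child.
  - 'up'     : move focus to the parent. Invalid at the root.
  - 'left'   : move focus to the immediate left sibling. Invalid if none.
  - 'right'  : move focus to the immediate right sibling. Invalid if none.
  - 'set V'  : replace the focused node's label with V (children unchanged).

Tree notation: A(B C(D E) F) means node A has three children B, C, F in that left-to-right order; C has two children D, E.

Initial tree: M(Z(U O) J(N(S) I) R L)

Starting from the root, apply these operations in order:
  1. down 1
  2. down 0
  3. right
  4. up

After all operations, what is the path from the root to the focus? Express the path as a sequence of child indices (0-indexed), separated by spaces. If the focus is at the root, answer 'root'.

Step 1 (down 1): focus=J path=1 depth=1 children=['N', 'I'] left=['Z'] right=['R', 'L'] parent=M
Step 2 (down 0): focus=N path=1/0 depth=2 children=['S'] left=[] right=['I'] parent=J
Step 3 (right): focus=I path=1/1 depth=2 children=[] left=['N'] right=[] parent=J
Step 4 (up): focus=J path=1 depth=1 children=['N', 'I'] left=['Z'] right=['R', 'L'] parent=M

Answer: 1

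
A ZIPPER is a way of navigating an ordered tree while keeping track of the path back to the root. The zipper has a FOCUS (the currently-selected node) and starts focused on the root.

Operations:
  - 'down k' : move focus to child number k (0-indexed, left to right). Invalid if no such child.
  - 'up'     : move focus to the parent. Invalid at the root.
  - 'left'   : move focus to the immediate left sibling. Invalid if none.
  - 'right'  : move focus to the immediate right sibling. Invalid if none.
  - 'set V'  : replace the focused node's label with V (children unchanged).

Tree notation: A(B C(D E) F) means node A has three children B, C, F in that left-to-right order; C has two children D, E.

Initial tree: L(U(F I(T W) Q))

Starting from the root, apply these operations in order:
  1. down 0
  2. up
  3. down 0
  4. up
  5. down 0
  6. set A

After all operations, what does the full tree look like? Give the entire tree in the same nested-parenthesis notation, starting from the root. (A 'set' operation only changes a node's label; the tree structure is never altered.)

Step 1 (down 0): focus=U path=0 depth=1 children=['F', 'I', 'Q'] left=[] right=[] parent=L
Step 2 (up): focus=L path=root depth=0 children=['U'] (at root)
Step 3 (down 0): focus=U path=0 depth=1 children=['F', 'I', 'Q'] left=[] right=[] parent=L
Step 4 (up): focus=L path=root depth=0 children=['U'] (at root)
Step 5 (down 0): focus=U path=0 depth=1 children=['F', 'I', 'Q'] left=[] right=[] parent=L
Step 6 (set A): focus=A path=0 depth=1 children=['F', 'I', 'Q'] left=[] right=[] parent=L

Answer: L(A(F I(T W) Q))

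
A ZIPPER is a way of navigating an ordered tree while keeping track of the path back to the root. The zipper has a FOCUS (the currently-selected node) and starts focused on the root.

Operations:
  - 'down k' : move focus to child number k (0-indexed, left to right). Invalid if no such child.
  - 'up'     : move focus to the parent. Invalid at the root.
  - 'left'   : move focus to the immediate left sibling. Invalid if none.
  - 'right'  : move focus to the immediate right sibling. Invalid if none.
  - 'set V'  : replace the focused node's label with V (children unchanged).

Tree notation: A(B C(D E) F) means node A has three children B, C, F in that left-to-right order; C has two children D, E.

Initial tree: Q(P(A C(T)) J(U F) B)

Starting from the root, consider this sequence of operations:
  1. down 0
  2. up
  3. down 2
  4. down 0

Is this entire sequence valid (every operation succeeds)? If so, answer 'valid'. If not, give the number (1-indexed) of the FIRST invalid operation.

Answer: 4

Derivation:
Step 1 (down 0): focus=P path=0 depth=1 children=['A', 'C'] left=[] right=['J', 'B'] parent=Q
Step 2 (up): focus=Q path=root depth=0 children=['P', 'J', 'B'] (at root)
Step 3 (down 2): focus=B path=2 depth=1 children=[] left=['P', 'J'] right=[] parent=Q
Step 4 (down 0): INVALID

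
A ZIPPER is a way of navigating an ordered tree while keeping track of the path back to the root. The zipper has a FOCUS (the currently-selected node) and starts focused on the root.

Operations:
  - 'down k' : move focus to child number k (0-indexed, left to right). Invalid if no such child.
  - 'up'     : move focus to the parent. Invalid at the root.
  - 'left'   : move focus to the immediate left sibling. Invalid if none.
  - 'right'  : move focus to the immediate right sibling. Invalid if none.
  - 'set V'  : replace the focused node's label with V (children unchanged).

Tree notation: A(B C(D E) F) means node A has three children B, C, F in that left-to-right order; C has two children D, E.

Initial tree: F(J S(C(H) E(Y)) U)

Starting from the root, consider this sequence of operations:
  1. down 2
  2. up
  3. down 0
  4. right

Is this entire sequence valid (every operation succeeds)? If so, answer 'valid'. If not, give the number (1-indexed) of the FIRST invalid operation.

Answer: valid

Derivation:
Step 1 (down 2): focus=U path=2 depth=1 children=[] left=['J', 'S'] right=[] parent=F
Step 2 (up): focus=F path=root depth=0 children=['J', 'S', 'U'] (at root)
Step 3 (down 0): focus=J path=0 depth=1 children=[] left=[] right=['S', 'U'] parent=F
Step 4 (right): focus=S path=1 depth=1 children=['C', 'E'] left=['J'] right=['U'] parent=F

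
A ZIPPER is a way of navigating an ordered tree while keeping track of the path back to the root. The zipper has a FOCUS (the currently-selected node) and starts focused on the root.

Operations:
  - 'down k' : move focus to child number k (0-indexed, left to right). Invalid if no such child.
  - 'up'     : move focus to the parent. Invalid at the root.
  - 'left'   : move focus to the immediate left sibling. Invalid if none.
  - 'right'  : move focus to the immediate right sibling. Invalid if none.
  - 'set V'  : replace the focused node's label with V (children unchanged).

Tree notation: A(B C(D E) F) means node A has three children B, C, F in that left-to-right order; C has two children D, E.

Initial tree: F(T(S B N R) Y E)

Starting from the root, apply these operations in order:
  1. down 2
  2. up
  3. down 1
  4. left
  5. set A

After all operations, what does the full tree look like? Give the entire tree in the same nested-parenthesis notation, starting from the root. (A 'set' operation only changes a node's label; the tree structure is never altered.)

Answer: F(A(S B N R) Y E)

Derivation:
Step 1 (down 2): focus=E path=2 depth=1 children=[] left=['T', 'Y'] right=[] parent=F
Step 2 (up): focus=F path=root depth=0 children=['T', 'Y', 'E'] (at root)
Step 3 (down 1): focus=Y path=1 depth=1 children=[] left=['T'] right=['E'] parent=F
Step 4 (left): focus=T path=0 depth=1 children=['S', 'B', 'N', 'R'] left=[] right=['Y', 'E'] parent=F
Step 5 (set A): focus=A path=0 depth=1 children=['S', 'B', 'N', 'R'] left=[] right=['Y', 'E'] parent=F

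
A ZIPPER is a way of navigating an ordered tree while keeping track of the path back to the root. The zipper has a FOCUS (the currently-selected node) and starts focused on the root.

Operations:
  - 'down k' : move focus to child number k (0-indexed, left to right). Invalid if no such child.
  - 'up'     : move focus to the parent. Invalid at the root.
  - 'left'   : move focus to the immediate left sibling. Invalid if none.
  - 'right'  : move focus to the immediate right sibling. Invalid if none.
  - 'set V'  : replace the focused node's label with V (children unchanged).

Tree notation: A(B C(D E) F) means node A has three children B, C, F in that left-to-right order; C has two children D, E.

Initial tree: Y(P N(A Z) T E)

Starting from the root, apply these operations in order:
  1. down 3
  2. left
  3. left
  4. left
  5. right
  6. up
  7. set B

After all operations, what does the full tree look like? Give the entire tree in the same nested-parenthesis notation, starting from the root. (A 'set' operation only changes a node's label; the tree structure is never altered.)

Step 1 (down 3): focus=E path=3 depth=1 children=[] left=['P', 'N', 'T'] right=[] parent=Y
Step 2 (left): focus=T path=2 depth=1 children=[] left=['P', 'N'] right=['E'] parent=Y
Step 3 (left): focus=N path=1 depth=1 children=['A', 'Z'] left=['P'] right=['T', 'E'] parent=Y
Step 4 (left): focus=P path=0 depth=1 children=[] left=[] right=['N', 'T', 'E'] parent=Y
Step 5 (right): focus=N path=1 depth=1 children=['A', 'Z'] left=['P'] right=['T', 'E'] parent=Y
Step 6 (up): focus=Y path=root depth=0 children=['P', 'N', 'T', 'E'] (at root)
Step 7 (set B): focus=B path=root depth=0 children=['P', 'N', 'T', 'E'] (at root)

Answer: B(P N(A Z) T E)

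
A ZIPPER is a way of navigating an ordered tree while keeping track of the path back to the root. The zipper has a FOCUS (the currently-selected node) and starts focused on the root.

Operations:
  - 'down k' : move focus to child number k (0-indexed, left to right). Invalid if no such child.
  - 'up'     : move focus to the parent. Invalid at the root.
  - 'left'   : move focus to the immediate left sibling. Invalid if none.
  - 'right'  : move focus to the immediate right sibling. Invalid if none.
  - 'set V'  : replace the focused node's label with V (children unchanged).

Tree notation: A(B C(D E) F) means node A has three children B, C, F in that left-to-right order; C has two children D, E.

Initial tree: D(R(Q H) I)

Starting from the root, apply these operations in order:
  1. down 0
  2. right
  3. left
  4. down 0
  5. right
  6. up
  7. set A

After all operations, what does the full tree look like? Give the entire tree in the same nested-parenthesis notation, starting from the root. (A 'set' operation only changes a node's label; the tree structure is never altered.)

Answer: D(A(Q H) I)

Derivation:
Step 1 (down 0): focus=R path=0 depth=1 children=['Q', 'H'] left=[] right=['I'] parent=D
Step 2 (right): focus=I path=1 depth=1 children=[] left=['R'] right=[] parent=D
Step 3 (left): focus=R path=0 depth=1 children=['Q', 'H'] left=[] right=['I'] parent=D
Step 4 (down 0): focus=Q path=0/0 depth=2 children=[] left=[] right=['H'] parent=R
Step 5 (right): focus=H path=0/1 depth=2 children=[] left=['Q'] right=[] parent=R
Step 6 (up): focus=R path=0 depth=1 children=['Q', 'H'] left=[] right=['I'] parent=D
Step 7 (set A): focus=A path=0 depth=1 children=['Q', 'H'] left=[] right=['I'] parent=D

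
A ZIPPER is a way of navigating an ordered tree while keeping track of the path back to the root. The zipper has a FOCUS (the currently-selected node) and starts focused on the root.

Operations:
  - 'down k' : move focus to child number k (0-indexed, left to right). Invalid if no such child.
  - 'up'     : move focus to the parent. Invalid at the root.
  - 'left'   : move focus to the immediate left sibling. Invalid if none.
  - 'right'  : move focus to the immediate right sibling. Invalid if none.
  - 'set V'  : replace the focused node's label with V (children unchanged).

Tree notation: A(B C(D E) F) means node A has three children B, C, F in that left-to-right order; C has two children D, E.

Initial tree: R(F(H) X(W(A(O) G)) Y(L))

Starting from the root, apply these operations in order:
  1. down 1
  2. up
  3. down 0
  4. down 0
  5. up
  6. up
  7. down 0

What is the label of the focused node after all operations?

Step 1 (down 1): focus=X path=1 depth=1 children=['W'] left=['F'] right=['Y'] parent=R
Step 2 (up): focus=R path=root depth=0 children=['F', 'X', 'Y'] (at root)
Step 3 (down 0): focus=F path=0 depth=1 children=['H'] left=[] right=['X', 'Y'] parent=R
Step 4 (down 0): focus=H path=0/0 depth=2 children=[] left=[] right=[] parent=F
Step 5 (up): focus=F path=0 depth=1 children=['H'] left=[] right=['X', 'Y'] parent=R
Step 6 (up): focus=R path=root depth=0 children=['F', 'X', 'Y'] (at root)
Step 7 (down 0): focus=F path=0 depth=1 children=['H'] left=[] right=['X', 'Y'] parent=R

Answer: F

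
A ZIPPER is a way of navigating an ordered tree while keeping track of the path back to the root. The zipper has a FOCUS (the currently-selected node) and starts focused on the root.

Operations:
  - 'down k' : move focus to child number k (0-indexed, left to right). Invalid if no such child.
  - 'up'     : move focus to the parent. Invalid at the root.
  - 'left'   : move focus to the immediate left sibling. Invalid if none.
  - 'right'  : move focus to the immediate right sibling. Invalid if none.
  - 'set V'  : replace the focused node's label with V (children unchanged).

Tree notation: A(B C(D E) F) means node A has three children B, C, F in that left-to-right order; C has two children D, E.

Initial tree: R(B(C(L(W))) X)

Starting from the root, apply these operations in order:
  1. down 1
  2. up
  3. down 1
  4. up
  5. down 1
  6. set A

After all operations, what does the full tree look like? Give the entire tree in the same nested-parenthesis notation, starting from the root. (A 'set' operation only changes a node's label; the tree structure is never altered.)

Step 1 (down 1): focus=X path=1 depth=1 children=[] left=['B'] right=[] parent=R
Step 2 (up): focus=R path=root depth=0 children=['B', 'X'] (at root)
Step 3 (down 1): focus=X path=1 depth=1 children=[] left=['B'] right=[] parent=R
Step 4 (up): focus=R path=root depth=0 children=['B', 'X'] (at root)
Step 5 (down 1): focus=X path=1 depth=1 children=[] left=['B'] right=[] parent=R
Step 6 (set A): focus=A path=1 depth=1 children=[] left=['B'] right=[] parent=R

Answer: R(B(C(L(W))) A)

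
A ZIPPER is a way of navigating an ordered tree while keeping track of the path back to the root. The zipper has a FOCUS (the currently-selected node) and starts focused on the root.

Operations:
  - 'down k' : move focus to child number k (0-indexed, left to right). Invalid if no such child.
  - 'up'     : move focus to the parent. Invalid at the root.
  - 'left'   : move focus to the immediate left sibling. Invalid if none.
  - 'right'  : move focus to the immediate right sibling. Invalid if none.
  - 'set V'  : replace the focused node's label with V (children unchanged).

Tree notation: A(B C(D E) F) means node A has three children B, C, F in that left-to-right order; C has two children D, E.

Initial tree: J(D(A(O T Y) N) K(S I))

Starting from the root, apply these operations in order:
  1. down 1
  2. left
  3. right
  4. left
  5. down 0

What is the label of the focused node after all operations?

Answer: A

Derivation:
Step 1 (down 1): focus=K path=1 depth=1 children=['S', 'I'] left=['D'] right=[] parent=J
Step 2 (left): focus=D path=0 depth=1 children=['A', 'N'] left=[] right=['K'] parent=J
Step 3 (right): focus=K path=1 depth=1 children=['S', 'I'] left=['D'] right=[] parent=J
Step 4 (left): focus=D path=0 depth=1 children=['A', 'N'] left=[] right=['K'] parent=J
Step 5 (down 0): focus=A path=0/0 depth=2 children=['O', 'T', 'Y'] left=[] right=['N'] parent=D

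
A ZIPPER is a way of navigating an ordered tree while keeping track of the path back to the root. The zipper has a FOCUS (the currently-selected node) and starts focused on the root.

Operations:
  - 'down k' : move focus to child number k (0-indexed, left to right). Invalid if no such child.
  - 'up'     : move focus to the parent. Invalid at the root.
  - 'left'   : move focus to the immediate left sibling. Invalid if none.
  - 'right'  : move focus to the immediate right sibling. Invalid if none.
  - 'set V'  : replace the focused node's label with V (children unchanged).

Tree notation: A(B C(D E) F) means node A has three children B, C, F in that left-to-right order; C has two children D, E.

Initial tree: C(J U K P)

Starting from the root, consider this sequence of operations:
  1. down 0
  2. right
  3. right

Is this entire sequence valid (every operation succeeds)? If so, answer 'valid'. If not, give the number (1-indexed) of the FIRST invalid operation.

Step 1 (down 0): focus=J path=0 depth=1 children=[] left=[] right=['U', 'K', 'P'] parent=C
Step 2 (right): focus=U path=1 depth=1 children=[] left=['J'] right=['K', 'P'] parent=C
Step 3 (right): focus=K path=2 depth=1 children=[] left=['J', 'U'] right=['P'] parent=C

Answer: valid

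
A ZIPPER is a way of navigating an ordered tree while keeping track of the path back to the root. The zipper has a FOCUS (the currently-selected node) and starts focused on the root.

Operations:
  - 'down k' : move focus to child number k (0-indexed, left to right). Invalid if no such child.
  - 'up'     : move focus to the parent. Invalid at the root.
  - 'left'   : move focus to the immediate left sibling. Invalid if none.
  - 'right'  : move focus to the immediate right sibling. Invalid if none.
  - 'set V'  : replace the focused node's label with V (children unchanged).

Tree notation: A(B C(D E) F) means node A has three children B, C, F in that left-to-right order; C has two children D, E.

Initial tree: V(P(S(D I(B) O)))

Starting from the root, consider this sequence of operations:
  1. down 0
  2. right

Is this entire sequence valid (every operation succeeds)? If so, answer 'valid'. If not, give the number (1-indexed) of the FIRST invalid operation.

Answer: 2

Derivation:
Step 1 (down 0): focus=P path=0 depth=1 children=['S'] left=[] right=[] parent=V
Step 2 (right): INVALID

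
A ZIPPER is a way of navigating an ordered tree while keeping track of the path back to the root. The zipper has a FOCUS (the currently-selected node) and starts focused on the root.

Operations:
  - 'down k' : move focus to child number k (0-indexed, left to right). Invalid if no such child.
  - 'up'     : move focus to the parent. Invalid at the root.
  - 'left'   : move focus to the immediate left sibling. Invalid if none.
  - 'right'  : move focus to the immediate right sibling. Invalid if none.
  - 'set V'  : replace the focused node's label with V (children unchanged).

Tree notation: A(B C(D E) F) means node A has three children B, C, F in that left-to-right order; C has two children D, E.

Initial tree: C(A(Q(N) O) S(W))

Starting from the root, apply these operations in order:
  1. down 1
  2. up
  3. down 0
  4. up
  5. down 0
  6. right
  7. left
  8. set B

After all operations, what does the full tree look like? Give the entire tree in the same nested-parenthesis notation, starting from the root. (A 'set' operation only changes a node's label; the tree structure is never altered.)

Step 1 (down 1): focus=S path=1 depth=1 children=['W'] left=['A'] right=[] parent=C
Step 2 (up): focus=C path=root depth=0 children=['A', 'S'] (at root)
Step 3 (down 0): focus=A path=0 depth=1 children=['Q', 'O'] left=[] right=['S'] parent=C
Step 4 (up): focus=C path=root depth=0 children=['A', 'S'] (at root)
Step 5 (down 0): focus=A path=0 depth=1 children=['Q', 'O'] left=[] right=['S'] parent=C
Step 6 (right): focus=S path=1 depth=1 children=['W'] left=['A'] right=[] parent=C
Step 7 (left): focus=A path=0 depth=1 children=['Q', 'O'] left=[] right=['S'] parent=C
Step 8 (set B): focus=B path=0 depth=1 children=['Q', 'O'] left=[] right=['S'] parent=C

Answer: C(B(Q(N) O) S(W))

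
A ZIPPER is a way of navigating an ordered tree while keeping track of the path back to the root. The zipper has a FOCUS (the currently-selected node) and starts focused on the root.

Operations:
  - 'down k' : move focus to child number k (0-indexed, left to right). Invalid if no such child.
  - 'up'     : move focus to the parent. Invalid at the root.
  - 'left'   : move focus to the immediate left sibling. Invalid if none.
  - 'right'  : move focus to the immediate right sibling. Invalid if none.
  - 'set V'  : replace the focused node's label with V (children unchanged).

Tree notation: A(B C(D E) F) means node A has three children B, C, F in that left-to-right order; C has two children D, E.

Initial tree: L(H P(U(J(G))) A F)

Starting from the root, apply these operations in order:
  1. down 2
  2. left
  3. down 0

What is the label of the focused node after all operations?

Step 1 (down 2): focus=A path=2 depth=1 children=[] left=['H', 'P'] right=['F'] parent=L
Step 2 (left): focus=P path=1 depth=1 children=['U'] left=['H'] right=['A', 'F'] parent=L
Step 3 (down 0): focus=U path=1/0 depth=2 children=['J'] left=[] right=[] parent=P

Answer: U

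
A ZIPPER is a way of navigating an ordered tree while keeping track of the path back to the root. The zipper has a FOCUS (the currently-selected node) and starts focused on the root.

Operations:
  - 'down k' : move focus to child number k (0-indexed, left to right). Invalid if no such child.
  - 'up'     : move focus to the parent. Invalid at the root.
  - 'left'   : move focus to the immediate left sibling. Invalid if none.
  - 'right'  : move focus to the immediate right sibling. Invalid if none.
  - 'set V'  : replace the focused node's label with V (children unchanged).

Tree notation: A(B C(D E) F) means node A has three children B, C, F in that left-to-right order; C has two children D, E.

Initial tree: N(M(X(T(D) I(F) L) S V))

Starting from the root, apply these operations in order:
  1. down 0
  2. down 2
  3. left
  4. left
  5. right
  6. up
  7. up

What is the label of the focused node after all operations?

Step 1 (down 0): focus=M path=0 depth=1 children=['X', 'S', 'V'] left=[] right=[] parent=N
Step 2 (down 2): focus=V path=0/2 depth=2 children=[] left=['X', 'S'] right=[] parent=M
Step 3 (left): focus=S path=0/1 depth=2 children=[] left=['X'] right=['V'] parent=M
Step 4 (left): focus=X path=0/0 depth=2 children=['T', 'I', 'L'] left=[] right=['S', 'V'] parent=M
Step 5 (right): focus=S path=0/1 depth=2 children=[] left=['X'] right=['V'] parent=M
Step 6 (up): focus=M path=0 depth=1 children=['X', 'S', 'V'] left=[] right=[] parent=N
Step 7 (up): focus=N path=root depth=0 children=['M'] (at root)

Answer: N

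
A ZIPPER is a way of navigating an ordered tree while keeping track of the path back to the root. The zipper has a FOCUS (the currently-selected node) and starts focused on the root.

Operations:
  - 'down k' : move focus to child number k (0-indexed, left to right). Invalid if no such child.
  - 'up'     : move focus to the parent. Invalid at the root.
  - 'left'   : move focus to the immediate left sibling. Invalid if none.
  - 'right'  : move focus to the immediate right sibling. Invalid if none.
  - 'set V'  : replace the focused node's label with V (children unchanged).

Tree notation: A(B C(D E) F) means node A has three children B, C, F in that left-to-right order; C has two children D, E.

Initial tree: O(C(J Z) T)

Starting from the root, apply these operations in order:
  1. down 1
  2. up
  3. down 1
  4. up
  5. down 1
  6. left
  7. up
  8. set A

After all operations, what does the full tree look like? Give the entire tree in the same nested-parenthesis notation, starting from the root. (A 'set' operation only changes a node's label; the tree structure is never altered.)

Step 1 (down 1): focus=T path=1 depth=1 children=[] left=['C'] right=[] parent=O
Step 2 (up): focus=O path=root depth=0 children=['C', 'T'] (at root)
Step 3 (down 1): focus=T path=1 depth=1 children=[] left=['C'] right=[] parent=O
Step 4 (up): focus=O path=root depth=0 children=['C', 'T'] (at root)
Step 5 (down 1): focus=T path=1 depth=1 children=[] left=['C'] right=[] parent=O
Step 6 (left): focus=C path=0 depth=1 children=['J', 'Z'] left=[] right=['T'] parent=O
Step 7 (up): focus=O path=root depth=0 children=['C', 'T'] (at root)
Step 8 (set A): focus=A path=root depth=0 children=['C', 'T'] (at root)

Answer: A(C(J Z) T)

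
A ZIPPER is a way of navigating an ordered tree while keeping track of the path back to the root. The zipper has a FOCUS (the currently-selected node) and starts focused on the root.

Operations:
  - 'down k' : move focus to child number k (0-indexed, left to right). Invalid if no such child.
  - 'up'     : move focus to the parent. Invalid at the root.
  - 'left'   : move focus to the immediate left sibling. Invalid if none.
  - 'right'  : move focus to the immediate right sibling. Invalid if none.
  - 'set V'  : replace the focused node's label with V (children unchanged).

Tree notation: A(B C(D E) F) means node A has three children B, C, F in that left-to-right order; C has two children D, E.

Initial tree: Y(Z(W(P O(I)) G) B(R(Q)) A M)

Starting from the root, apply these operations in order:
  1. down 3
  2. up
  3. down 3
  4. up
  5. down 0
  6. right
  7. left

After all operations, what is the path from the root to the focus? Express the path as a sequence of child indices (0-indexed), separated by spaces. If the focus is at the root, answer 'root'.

Step 1 (down 3): focus=M path=3 depth=1 children=[] left=['Z', 'B', 'A'] right=[] parent=Y
Step 2 (up): focus=Y path=root depth=0 children=['Z', 'B', 'A', 'M'] (at root)
Step 3 (down 3): focus=M path=3 depth=1 children=[] left=['Z', 'B', 'A'] right=[] parent=Y
Step 4 (up): focus=Y path=root depth=0 children=['Z', 'B', 'A', 'M'] (at root)
Step 5 (down 0): focus=Z path=0 depth=1 children=['W', 'G'] left=[] right=['B', 'A', 'M'] parent=Y
Step 6 (right): focus=B path=1 depth=1 children=['R'] left=['Z'] right=['A', 'M'] parent=Y
Step 7 (left): focus=Z path=0 depth=1 children=['W', 'G'] left=[] right=['B', 'A', 'M'] parent=Y

Answer: 0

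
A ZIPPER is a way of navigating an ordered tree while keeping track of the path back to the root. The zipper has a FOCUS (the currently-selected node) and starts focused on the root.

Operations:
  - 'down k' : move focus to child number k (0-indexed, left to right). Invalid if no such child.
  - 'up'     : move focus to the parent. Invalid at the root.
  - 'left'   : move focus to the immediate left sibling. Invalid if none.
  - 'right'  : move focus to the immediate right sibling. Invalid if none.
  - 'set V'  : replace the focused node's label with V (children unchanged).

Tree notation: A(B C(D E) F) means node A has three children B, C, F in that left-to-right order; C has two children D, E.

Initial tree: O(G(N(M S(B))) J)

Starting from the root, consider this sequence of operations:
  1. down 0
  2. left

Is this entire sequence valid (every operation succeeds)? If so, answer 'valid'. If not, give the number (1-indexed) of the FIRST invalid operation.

Step 1 (down 0): focus=G path=0 depth=1 children=['N'] left=[] right=['J'] parent=O
Step 2 (left): INVALID

Answer: 2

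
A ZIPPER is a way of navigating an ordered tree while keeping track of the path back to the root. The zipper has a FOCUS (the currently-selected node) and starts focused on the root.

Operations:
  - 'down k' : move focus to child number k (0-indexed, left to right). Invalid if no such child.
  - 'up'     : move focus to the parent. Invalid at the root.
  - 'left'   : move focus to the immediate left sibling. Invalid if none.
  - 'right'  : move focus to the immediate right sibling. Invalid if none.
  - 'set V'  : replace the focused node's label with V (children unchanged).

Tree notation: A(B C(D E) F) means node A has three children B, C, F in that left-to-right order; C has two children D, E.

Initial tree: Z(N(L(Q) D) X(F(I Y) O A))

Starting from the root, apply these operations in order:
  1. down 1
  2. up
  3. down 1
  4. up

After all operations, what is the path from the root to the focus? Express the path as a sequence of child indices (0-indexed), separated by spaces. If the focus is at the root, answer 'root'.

Step 1 (down 1): focus=X path=1 depth=1 children=['F', 'O', 'A'] left=['N'] right=[] parent=Z
Step 2 (up): focus=Z path=root depth=0 children=['N', 'X'] (at root)
Step 3 (down 1): focus=X path=1 depth=1 children=['F', 'O', 'A'] left=['N'] right=[] parent=Z
Step 4 (up): focus=Z path=root depth=0 children=['N', 'X'] (at root)

Answer: root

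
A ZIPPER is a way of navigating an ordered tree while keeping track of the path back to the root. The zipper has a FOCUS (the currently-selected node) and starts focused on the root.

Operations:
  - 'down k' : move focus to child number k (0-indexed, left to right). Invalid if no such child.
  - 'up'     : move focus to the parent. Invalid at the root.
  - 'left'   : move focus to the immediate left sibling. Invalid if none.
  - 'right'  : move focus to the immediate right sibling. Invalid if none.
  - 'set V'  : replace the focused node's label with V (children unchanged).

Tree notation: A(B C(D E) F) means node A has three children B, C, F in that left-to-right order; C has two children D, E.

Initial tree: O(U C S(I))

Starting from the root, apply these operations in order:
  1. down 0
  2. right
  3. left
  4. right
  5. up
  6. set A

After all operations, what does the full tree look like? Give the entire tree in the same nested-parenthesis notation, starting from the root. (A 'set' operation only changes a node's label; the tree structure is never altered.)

Step 1 (down 0): focus=U path=0 depth=1 children=[] left=[] right=['C', 'S'] parent=O
Step 2 (right): focus=C path=1 depth=1 children=[] left=['U'] right=['S'] parent=O
Step 3 (left): focus=U path=0 depth=1 children=[] left=[] right=['C', 'S'] parent=O
Step 4 (right): focus=C path=1 depth=1 children=[] left=['U'] right=['S'] parent=O
Step 5 (up): focus=O path=root depth=0 children=['U', 'C', 'S'] (at root)
Step 6 (set A): focus=A path=root depth=0 children=['U', 'C', 'S'] (at root)

Answer: A(U C S(I))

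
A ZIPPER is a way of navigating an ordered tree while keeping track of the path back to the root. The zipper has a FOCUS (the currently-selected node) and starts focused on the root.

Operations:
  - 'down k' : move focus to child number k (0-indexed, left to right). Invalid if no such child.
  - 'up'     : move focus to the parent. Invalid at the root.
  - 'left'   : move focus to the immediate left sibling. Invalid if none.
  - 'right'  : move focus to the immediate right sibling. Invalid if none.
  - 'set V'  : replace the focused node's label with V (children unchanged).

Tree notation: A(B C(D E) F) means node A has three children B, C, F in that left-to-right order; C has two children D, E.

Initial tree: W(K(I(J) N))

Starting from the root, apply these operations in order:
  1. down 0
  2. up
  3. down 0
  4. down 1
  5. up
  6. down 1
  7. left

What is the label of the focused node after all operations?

Step 1 (down 0): focus=K path=0 depth=1 children=['I', 'N'] left=[] right=[] parent=W
Step 2 (up): focus=W path=root depth=0 children=['K'] (at root)
Step 3 (down 0): focus=K path=0 depth=1 children=['I', 'N'] left=[] right=[] parent=W
Step 4 (down 1): focus=N path=0/1 depth=2 children=[] left=['I'] right=[] parent=K
Step 5 (up): focus=K path=0 depth=1 children=['I', 'N'] left=[] right=[] parent=W
Step 6 (down 1): focus=N path=0/1 depth=2 children=[] left=['I'] right=[] parent=K
Step 7 (left): focus=I path=0/0 depth=2 children=['J'] left=[] right=['N'] parent=K

Answer: I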